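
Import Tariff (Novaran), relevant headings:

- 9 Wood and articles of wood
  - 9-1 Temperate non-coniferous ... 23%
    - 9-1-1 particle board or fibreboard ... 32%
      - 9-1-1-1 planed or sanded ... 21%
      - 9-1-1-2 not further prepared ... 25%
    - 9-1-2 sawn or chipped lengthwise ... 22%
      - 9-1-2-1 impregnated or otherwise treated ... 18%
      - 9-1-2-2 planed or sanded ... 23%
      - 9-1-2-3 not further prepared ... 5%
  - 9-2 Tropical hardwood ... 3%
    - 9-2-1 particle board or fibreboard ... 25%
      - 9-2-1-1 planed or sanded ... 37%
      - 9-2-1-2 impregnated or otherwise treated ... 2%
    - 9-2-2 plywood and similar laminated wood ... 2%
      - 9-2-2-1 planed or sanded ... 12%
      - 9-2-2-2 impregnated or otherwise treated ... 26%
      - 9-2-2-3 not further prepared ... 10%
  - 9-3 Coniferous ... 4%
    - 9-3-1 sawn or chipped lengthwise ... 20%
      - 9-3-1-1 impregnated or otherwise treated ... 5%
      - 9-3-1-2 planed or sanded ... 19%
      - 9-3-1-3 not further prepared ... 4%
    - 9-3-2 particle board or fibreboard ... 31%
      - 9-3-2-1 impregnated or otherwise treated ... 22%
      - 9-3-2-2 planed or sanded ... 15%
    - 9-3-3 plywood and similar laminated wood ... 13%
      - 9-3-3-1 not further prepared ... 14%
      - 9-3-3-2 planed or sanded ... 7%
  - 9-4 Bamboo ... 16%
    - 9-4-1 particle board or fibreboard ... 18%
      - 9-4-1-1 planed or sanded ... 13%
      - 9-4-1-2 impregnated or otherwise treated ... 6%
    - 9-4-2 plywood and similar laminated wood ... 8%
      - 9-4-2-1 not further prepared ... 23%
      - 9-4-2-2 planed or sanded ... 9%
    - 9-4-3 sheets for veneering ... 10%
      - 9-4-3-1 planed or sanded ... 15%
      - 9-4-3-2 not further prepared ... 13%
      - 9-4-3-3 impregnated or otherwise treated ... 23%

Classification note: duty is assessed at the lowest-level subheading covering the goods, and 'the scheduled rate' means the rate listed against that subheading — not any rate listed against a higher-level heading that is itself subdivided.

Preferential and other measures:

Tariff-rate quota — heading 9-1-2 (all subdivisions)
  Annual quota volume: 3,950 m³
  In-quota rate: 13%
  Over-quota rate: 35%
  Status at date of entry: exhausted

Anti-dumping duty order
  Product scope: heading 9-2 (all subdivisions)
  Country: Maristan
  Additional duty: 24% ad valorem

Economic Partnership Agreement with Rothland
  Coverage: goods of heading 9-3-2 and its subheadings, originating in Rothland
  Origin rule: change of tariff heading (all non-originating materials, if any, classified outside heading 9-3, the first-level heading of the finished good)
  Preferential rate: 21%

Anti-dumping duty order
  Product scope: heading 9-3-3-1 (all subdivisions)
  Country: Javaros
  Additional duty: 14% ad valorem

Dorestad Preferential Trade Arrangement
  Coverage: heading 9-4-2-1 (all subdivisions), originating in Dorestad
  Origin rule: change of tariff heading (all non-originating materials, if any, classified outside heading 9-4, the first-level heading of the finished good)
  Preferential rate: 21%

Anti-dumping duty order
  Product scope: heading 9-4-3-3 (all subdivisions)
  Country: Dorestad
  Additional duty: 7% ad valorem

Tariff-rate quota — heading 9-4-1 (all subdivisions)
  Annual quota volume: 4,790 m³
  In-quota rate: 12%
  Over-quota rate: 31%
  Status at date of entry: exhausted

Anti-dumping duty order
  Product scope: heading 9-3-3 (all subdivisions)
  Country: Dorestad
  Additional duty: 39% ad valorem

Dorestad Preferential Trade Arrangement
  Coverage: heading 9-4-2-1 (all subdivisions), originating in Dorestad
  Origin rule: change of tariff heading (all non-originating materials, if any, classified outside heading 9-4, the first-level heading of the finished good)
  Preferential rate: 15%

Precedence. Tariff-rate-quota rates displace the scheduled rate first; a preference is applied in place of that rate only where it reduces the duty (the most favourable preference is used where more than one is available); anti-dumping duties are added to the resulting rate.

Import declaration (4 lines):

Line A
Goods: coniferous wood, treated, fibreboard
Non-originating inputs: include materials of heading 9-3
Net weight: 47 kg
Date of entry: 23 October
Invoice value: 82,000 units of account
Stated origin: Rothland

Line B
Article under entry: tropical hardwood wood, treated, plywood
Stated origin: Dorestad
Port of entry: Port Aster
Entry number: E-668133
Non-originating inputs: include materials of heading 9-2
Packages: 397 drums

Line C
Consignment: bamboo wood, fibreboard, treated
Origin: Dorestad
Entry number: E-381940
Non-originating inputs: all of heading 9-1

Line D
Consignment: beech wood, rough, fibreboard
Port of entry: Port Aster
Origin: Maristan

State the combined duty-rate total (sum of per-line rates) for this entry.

Line A: coniferous → 9-3; fibreboard → 9-3-2; treated → 9-3-2-1. Scheduled 22%. Rothland agreement on 9-3-2: CTH not met. → 22%.
Line B: tropical hardwood → 9-2; plywood → 9-2-2; treated → 9-2-2-2. Scheduled 26%. Dorestad agreement on 9-4-2-1: 9-2-2-2 not covered; Dorestad agreement on 9-4-2-1: 9-2-2-2 not covered. → 26%.
Line C: bamboo → 9-4; fibreboard → 9-4-1; treated → 9-4-1-2. Scheduled 6%. quota on 9-4-1 exhausted → over-quota 31%; Dorestad agreement on 9-4-2-1: 9-4-1-2 not covered; Dorestad agreement on 9-4-2-1: 9-4-1-2 not covered. → 31%.
Line D: beech → 9-1; fibreboard → 9-1-1; rough → 9-1-1-2. Scheduled 25%. No special measure applies. → 25%.
Sum: 22% + 26% + 31% + 25% = 104%.

104%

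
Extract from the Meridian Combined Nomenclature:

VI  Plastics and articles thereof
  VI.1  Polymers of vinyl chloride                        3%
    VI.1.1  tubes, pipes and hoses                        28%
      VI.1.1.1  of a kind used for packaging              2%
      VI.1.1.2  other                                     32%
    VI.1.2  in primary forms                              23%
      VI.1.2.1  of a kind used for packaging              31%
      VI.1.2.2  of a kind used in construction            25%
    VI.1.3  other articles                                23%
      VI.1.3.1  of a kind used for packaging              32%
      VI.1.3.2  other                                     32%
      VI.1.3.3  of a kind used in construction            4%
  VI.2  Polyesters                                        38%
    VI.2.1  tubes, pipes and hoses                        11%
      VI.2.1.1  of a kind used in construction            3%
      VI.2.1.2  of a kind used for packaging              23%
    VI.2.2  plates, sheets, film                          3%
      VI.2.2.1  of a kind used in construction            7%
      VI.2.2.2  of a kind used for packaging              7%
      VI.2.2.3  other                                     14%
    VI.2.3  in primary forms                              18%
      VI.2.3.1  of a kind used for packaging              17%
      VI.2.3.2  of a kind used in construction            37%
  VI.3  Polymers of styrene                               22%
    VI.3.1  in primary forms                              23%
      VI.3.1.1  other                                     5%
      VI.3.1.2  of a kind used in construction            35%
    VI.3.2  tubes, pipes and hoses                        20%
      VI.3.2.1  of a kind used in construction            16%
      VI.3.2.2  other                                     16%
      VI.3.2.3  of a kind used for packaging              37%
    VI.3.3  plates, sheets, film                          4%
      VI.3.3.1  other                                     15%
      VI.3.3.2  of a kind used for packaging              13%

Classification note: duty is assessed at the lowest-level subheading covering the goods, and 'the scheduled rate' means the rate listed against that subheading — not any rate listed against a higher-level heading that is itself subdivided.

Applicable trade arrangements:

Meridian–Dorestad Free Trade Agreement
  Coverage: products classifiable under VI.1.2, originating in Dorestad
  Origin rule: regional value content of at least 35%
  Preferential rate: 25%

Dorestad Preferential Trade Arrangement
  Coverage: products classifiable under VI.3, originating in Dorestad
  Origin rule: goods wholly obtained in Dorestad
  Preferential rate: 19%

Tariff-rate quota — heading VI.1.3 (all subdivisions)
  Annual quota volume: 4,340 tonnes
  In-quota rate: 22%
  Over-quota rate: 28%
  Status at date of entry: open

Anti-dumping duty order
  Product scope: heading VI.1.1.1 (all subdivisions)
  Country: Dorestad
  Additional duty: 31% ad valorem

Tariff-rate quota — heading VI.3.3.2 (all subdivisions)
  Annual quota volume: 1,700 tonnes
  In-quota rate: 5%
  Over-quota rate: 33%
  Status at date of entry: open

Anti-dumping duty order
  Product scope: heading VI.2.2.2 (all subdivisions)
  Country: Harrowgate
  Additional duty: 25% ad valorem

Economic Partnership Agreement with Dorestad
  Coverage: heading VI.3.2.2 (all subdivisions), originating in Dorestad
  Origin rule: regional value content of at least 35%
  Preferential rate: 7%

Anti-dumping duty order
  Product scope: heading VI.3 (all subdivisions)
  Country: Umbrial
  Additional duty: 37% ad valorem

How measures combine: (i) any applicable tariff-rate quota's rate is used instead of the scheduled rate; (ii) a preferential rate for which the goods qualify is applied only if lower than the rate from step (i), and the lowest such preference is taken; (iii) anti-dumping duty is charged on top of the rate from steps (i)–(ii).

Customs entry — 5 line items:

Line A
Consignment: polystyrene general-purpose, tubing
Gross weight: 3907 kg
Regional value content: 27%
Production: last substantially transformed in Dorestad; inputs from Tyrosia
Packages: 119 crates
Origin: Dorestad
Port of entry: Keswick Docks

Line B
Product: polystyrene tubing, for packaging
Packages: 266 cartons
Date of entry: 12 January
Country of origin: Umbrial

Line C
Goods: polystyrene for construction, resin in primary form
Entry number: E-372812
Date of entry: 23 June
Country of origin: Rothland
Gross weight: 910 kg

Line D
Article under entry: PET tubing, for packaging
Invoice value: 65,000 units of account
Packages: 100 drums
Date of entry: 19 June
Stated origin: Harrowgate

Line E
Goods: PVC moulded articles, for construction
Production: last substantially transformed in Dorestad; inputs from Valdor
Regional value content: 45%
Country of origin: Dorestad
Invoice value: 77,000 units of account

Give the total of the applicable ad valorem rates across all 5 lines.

170%

Line A: polystyrene → VI.3; tubing → VI.3.2; general-purpose → VI.3.2.2. Scheduled 16%. Dorestad agreement on VI.1.2: VI.3.2.2 not covered; Dorestad agreement on VI.3: not wholly obtained; Dorestad agreement on VI.3.2.2: RVC < 35%. → 16%.
Line B: polystyrene → VI.3; tubing → VI.3.2; for packaging → VI.3.2.3. Scheduled 37%. anti-dumping (Umbrial, VI.3): +37%; total 37% + 37% = 74%. → 74%.
Line C: polystyrene → VI.3; resin in primary form → VI.3.1; for construction → VI.3.1.2. Scheduled 35%. No special measure applies. → 35%.
Line D: PET → VI.2; tubing → VI.2.1; for packaging → VI.2.1.2. Scheduled 23%. No special measure applies. → 23%.
Line E: PVC → VI.1; moulded articles → VI.1.3; for construction → VI.1.3.3. Scheduled 4%. quota on VI.1.3 open → in-quota 22%; Dorestad agreement on VI.1.2: VI.1.3.3 not covered; Dorestad agreement on VI.3: VI.1.3.3 not covered; Dorestad agreement on VI.3.2.2: VI.1.3.3 not covered. → 22%.
Sum: 16% + 74% + 35% + 23% + 22% = 170%.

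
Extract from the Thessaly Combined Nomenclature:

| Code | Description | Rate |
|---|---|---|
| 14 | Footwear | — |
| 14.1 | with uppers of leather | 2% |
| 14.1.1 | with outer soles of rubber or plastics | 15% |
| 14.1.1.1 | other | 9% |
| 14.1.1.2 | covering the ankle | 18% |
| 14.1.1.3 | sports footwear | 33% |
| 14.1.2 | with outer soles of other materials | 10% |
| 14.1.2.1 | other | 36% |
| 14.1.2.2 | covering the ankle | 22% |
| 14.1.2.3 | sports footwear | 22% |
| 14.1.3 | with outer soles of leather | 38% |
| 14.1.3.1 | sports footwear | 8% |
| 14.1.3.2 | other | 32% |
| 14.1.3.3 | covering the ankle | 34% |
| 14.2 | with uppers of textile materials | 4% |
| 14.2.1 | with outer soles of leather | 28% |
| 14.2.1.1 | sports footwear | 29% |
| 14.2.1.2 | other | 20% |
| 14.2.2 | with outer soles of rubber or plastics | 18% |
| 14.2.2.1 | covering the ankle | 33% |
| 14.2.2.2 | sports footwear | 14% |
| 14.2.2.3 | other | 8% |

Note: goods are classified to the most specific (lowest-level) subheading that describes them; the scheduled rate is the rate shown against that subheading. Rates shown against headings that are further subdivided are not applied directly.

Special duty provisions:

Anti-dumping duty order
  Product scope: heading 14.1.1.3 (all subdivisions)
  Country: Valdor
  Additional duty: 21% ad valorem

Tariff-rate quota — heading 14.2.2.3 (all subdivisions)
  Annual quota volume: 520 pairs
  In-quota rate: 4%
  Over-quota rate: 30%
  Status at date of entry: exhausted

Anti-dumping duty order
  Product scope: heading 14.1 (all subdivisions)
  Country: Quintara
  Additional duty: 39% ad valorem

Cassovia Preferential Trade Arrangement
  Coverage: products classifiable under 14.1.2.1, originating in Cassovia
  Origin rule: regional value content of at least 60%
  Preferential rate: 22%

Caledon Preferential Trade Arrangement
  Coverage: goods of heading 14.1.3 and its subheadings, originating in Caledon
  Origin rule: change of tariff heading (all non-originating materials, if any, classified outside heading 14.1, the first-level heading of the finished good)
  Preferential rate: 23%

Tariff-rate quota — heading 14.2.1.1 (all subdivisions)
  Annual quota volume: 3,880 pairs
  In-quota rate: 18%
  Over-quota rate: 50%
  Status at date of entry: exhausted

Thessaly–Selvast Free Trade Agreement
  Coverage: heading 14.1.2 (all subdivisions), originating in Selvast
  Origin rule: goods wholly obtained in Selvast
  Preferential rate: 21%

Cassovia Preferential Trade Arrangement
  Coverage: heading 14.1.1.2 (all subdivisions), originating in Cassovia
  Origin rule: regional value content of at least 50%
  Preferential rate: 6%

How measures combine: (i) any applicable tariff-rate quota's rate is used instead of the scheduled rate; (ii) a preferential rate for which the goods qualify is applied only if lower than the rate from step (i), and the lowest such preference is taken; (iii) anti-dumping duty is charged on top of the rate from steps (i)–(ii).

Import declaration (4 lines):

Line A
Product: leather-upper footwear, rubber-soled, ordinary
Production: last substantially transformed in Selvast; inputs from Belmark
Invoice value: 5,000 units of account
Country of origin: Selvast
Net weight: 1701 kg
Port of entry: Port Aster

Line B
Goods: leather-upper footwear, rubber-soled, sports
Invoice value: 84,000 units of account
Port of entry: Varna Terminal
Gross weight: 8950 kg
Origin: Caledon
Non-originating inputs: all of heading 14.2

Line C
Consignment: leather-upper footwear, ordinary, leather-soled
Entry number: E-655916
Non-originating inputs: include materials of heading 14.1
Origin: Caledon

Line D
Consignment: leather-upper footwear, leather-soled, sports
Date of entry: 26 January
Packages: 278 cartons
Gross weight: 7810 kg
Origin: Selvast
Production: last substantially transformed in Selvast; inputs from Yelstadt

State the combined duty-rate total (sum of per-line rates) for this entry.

Line A: leather-upper → 14.1; rubber-soled → 14.1.1; ordinary → 14.1.1.1. Scheduled 9%. Selvast agreement on 14.1.2: 14.1.1.1 not covered. → 9%.
Line B: leather-upper → 14.1; rubber-soled → 14.1.1; sports → 14.1.1.3. Scheduled 33%. Caledon agreement on 14.1.3: 14.1.1.3 not covered. → 33%.
Line C: leather-upper → 14.1; leather-soled → 14.1.3; ordinary → 14.1.3.2. Scheduled 32%. Caledon agreement on 14.1.3: CTH not met. → 32%.
Line D: leather-upper → 14.1; leather-soled → 14.1.3; sports → 14.1.3.1. Scheduled 8%. Selvast agreement on 14.1.2: 14.1.3.1 not covered. → 8%.
Sum: 9% + 33% + 32% + 8% = 82%.

82%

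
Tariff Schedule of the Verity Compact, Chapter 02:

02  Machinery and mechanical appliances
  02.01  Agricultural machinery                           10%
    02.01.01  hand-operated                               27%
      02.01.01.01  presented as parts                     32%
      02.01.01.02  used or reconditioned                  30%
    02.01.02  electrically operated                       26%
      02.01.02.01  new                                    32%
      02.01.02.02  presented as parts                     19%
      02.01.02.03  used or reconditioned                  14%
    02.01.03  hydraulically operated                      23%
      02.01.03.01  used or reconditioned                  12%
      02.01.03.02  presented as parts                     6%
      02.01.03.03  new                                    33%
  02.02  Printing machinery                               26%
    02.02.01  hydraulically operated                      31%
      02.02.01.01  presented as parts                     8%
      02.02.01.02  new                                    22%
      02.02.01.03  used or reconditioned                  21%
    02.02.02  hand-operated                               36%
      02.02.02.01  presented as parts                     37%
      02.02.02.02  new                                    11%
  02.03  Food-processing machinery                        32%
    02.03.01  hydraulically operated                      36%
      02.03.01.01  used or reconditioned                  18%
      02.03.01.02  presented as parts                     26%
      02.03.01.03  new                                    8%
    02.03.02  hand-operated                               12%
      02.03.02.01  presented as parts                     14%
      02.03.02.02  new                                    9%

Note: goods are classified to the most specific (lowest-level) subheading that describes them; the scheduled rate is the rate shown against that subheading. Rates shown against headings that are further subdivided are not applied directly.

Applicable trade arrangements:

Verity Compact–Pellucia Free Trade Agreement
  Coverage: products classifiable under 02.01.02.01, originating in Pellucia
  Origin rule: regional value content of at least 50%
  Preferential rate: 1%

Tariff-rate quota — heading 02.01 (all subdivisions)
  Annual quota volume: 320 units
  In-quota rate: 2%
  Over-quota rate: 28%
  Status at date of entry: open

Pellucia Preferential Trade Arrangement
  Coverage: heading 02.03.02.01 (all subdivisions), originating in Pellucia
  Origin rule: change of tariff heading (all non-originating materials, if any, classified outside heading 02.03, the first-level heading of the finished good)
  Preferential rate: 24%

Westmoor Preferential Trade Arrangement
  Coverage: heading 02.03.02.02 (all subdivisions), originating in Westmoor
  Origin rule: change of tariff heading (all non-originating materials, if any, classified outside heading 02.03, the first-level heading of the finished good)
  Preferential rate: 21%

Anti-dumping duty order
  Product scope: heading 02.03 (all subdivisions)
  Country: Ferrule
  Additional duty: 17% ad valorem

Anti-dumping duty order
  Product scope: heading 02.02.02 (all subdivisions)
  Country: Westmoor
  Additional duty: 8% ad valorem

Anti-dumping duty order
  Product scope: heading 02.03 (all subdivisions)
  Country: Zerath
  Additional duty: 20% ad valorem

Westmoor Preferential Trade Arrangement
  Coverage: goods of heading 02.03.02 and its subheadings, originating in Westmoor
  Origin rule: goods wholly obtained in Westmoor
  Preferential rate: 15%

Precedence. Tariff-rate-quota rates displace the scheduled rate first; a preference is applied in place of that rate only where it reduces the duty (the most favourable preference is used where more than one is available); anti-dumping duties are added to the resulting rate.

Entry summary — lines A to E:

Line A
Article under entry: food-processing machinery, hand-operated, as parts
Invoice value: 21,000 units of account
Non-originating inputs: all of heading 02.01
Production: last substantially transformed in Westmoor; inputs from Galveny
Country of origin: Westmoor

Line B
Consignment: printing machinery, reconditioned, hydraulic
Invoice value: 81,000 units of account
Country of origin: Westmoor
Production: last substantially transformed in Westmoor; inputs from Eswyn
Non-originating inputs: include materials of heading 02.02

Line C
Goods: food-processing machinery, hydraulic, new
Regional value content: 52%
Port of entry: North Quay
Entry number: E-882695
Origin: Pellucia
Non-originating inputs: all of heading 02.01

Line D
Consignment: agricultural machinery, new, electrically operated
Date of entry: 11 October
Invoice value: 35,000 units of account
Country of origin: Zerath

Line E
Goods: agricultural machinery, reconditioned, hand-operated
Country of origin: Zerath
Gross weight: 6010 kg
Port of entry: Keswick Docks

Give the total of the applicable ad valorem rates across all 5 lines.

47%

Line A: food-processing → 02.03; hand-operated → 02.03.02; as parts → 02.03.02.01. Scheduled 14%. Westmoor agreement on 02.03.02.02: 02.03.02.01 not covered; Westmoor agreement on 02.03.02: not wholly obtained. → 14%.
Line B: printing → 02.02; hydraulic → 02.02.01; reconditioned → 02.02.01.03. Scheduled 21%. Westmoor agreement on 02.03.02.02: 02.02.01.03 not covered; Westmoor agreement on 02.03.02: 02.02.01.03 not covered. → 21%.
Line C: food-processing → 02.03; hydraulic → 02.03.01; new → 02.03.01.03. Scheduled 8%. Pellucia agreement on 02.01.02.01: 02.03.01.03 not covered; Pellucia agreement on 02.03.02.01: 02.03.01.03 not covered. → 8%.
Line D: agricultural → 02.01; electrically operated → 02.01.02; new → 02.01.02.01. Scheduled 32%. quota on 02.01 open → in-quota 2%. → 2%.
Line E: agricultural → 02.01; hand-operated → 02.01.01; reconditioned → 02.01.01.02. Scheduled 30%. quota on 02.01 open → in-quota 2%. → 2%.
Sum: 14% + 21% + 8% + 2% + 2% = 47%.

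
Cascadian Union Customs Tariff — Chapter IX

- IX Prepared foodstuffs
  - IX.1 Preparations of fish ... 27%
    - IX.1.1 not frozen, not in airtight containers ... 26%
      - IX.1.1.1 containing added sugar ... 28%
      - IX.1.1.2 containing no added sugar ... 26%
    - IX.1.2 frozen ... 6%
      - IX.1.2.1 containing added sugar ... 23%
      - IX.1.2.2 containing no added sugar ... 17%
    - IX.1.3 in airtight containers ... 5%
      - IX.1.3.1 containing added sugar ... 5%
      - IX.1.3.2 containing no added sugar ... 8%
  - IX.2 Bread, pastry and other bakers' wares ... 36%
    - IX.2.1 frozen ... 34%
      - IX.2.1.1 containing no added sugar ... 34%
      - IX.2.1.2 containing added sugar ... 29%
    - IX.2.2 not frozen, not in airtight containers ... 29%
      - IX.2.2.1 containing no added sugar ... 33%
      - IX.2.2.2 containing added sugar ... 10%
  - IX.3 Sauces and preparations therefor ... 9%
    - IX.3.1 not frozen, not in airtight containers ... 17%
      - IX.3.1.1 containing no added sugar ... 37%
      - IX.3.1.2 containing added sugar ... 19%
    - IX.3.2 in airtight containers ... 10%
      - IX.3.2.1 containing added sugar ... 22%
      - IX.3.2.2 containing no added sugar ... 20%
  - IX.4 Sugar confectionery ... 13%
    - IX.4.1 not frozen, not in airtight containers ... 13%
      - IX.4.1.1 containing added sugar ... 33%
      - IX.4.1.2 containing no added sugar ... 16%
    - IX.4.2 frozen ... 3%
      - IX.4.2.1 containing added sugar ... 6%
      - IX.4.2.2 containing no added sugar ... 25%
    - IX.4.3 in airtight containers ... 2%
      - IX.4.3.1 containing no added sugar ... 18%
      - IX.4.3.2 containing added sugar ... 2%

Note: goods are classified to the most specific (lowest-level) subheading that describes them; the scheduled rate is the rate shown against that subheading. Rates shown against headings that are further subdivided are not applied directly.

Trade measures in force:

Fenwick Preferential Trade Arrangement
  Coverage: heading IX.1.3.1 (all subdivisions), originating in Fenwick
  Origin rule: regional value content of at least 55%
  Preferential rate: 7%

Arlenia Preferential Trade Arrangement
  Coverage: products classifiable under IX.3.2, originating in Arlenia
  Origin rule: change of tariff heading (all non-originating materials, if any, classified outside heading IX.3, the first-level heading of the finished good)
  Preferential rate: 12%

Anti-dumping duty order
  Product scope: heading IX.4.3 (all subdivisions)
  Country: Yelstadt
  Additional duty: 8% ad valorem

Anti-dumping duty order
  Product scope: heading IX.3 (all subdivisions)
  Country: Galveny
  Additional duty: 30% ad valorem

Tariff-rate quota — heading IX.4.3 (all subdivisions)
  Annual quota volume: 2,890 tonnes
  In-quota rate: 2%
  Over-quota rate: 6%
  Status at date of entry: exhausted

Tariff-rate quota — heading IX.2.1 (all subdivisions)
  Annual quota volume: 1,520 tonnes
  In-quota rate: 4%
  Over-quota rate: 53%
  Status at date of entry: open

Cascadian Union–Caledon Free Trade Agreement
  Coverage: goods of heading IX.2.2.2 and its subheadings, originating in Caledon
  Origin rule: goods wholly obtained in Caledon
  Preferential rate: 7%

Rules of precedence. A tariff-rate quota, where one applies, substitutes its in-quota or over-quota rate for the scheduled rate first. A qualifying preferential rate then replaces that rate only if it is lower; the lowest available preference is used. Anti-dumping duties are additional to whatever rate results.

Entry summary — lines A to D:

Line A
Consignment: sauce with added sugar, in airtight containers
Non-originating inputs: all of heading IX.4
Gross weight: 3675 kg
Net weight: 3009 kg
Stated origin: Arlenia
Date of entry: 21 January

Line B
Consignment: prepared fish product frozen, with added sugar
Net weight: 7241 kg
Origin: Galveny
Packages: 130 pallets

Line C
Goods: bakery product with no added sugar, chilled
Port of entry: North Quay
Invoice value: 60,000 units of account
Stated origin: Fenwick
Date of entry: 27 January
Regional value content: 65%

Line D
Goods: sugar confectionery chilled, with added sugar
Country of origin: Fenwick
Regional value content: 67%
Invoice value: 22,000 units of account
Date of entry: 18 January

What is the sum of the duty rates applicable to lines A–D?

101%

Line A: sauce → IX.3; in airtight containers → IX.3.2; with added sugar → IX.3.2.1. Scheduled 22%. Arlenia agreement on IX.3.2: CTH met → 12% available; preferential 12%. → 12%.
Line B: prepared fish product → IX.1; frozen → IX.1.2; with added sugar → IX.1.2.1. Scheduled 23%. No special measure applies. → 23%.
Line C: bakery product → IX.2; chilled → IX.2.2; with no added sugar → IX.2.2.1. Scheduled 33%. Fenwick agreement on IX.1.3.1: IX.2.2.1 not covered. → 33%.
Line D: sugar confectionery → IX.4; chilled → IX.4.1; with added sugar → IX.4.1.1. Scheduled 33%. Fenwick agreement on IX.1.3.1: IX.4.1.1 not covered. → 33%.
Sum: 12% + 23% + 33% + 33% = 101%.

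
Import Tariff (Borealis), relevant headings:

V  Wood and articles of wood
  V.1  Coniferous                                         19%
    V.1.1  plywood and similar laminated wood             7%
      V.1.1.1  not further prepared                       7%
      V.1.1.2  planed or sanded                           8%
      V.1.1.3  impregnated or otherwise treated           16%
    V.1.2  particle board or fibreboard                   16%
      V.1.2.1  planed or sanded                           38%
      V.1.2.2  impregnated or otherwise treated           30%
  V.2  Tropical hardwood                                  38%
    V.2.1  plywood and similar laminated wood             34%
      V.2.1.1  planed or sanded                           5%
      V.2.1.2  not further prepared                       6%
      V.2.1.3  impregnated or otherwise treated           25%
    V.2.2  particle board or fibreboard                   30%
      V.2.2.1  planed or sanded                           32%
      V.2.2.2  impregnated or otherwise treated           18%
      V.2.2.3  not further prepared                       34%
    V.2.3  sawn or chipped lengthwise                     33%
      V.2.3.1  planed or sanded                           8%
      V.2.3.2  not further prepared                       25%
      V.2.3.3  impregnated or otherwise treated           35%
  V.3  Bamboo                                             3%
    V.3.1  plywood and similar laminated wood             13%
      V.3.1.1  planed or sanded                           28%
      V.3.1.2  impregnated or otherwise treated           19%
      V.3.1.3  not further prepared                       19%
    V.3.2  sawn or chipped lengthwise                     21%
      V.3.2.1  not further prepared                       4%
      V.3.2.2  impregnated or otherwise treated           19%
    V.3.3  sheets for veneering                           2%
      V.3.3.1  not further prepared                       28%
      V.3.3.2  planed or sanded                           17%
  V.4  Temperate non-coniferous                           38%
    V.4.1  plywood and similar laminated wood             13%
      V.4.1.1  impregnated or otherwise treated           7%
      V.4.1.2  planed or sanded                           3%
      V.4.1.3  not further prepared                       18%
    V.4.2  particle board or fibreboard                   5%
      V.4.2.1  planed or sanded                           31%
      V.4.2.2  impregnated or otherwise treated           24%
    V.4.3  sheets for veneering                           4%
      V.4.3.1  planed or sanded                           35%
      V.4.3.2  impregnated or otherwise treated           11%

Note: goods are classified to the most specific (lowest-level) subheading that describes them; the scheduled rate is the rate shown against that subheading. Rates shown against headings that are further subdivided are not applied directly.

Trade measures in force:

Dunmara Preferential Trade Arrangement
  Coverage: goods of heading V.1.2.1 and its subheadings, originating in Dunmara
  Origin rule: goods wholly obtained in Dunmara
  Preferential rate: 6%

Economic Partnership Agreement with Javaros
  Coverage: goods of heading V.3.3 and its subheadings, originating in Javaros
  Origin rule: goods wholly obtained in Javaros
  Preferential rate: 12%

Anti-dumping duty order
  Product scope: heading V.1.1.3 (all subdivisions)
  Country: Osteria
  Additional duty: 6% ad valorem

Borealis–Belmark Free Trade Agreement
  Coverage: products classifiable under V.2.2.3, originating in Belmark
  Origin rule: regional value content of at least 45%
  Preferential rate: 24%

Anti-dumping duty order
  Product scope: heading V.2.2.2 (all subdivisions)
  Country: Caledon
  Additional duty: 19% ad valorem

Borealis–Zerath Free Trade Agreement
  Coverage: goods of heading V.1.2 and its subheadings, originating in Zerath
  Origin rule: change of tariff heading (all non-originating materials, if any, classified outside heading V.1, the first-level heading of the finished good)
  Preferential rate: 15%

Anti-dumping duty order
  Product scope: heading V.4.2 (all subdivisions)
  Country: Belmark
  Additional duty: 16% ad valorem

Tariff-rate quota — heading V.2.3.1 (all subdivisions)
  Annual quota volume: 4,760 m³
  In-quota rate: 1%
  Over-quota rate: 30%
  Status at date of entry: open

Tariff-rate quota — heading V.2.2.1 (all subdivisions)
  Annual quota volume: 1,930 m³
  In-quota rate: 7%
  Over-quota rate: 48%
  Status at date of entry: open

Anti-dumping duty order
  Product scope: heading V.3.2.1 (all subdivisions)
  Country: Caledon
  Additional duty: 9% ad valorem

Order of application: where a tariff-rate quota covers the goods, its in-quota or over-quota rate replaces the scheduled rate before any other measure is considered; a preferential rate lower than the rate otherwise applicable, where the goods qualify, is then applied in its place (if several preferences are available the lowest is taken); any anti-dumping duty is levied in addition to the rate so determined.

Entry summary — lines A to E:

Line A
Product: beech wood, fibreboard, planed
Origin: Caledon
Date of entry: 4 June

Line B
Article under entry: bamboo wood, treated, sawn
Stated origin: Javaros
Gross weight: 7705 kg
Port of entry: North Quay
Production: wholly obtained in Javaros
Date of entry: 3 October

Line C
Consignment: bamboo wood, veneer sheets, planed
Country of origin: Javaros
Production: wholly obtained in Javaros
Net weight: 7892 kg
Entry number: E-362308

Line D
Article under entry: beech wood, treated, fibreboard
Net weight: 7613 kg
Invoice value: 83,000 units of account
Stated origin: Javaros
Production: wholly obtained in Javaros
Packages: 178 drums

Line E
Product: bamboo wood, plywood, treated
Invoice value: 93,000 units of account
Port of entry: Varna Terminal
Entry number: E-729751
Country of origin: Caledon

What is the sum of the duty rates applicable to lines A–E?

Line A: beech → V.4; fibreboard → V.4.2; planed → V.4.2.1. Scheduled 31%. No special measure applies. → 31%.
Line B: bamboo → V.3; sawn → V.3.2; treated → V.3.2.2. Scheduled 19%. Javaros agreement on V.3.3: V.3.2.2 not covered. → 19%.
Line C: bamboo → V.3; veneer sheets → V.3.3; planed → V.3.3.2. Scheduled 17%. Javaros agreement on V.3.3: wholly obtained → 12% available; preferential 12%. → 12%.
Line D: beech → V.4; fibreboard → V.4.2; treated → V.4.2.2. Scheduled 24%. Javaros agreement on V.3.3: V.4.2.2 not covered. → 24%.
Line E: bamboo → V.3; plywood → V.3.1; treated → V.3.1.2. Scheduled 19%. No special measure applies. → 19%.
Sum: 31% + 19% + 12% + 24% + 19% = 105%.

105%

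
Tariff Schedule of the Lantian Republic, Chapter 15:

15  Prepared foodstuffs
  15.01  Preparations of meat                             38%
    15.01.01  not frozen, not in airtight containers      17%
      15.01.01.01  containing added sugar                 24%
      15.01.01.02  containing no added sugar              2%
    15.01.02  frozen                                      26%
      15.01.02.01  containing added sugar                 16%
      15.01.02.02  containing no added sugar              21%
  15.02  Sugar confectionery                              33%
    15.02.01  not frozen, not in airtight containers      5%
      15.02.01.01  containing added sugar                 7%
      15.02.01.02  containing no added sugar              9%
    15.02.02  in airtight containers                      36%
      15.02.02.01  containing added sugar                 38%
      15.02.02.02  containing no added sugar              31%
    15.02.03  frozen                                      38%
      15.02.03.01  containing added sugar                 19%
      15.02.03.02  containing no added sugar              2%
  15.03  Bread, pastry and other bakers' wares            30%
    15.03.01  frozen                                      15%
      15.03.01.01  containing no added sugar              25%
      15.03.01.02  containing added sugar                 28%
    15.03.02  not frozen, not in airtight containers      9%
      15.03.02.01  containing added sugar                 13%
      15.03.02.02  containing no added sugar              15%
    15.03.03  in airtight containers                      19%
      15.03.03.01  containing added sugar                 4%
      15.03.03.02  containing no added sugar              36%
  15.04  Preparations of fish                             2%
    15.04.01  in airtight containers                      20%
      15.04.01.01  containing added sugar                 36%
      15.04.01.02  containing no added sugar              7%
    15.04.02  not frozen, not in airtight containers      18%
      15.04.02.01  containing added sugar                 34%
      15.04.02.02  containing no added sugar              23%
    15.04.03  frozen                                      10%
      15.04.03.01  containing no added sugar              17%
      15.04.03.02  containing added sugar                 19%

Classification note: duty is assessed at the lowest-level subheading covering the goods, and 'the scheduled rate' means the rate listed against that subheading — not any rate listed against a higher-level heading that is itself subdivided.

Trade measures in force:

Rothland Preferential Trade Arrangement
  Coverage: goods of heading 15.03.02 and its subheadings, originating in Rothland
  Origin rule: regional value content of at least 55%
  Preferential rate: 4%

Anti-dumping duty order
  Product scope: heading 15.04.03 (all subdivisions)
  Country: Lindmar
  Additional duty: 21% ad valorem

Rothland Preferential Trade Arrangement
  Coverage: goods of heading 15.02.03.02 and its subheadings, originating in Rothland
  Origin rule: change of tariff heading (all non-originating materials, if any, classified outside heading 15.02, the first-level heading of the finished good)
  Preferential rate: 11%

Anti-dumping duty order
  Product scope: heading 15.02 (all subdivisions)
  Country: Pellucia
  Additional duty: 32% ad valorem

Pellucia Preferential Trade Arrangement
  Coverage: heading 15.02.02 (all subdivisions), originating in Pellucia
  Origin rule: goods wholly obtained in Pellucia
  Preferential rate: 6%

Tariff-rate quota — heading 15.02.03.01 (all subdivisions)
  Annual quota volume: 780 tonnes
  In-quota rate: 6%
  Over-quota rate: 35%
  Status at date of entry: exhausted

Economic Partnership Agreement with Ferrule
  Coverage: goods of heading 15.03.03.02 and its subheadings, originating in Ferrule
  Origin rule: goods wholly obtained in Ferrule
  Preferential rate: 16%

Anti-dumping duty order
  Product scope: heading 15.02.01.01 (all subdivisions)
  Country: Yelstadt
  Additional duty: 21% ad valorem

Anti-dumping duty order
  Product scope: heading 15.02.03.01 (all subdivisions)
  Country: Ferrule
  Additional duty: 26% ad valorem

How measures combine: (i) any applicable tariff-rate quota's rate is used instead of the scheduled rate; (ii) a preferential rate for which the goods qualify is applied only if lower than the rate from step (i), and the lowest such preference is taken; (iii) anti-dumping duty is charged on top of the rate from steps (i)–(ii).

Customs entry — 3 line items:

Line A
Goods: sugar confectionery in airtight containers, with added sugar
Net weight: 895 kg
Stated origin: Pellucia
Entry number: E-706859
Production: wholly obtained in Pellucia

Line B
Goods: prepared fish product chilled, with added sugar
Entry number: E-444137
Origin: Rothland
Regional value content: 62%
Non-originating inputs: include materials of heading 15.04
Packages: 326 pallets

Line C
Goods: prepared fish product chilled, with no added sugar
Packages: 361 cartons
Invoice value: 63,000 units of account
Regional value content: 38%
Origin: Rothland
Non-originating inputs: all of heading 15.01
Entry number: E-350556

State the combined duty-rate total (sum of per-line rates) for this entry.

Line A: sugar confectionery → 15.02; in airtight containers → 15.02.02; with added sugar → 15.02.02.01. Scheduled 38%. Pellucia agreement on 15.02.02: wholly obtained → 6% available; preferential 6%; anti-dumping (Pellucia, 15.02): +32%; total 6% + 32% = 38%. → 38%.
Line B: prepared fish product → 15.04; chilled → 15.04.02; with added sugar → 15.04.02.01. Scheduled 34%. Rothland agreement on 15.03.02: 15.04.02.01 not covered; Rothland agreement on 15.02.03.02: 15.04.02.01 not covered. → 34%.
Line C: prepared fish product → 15.04; chilled → 15.04.02; with no added sugar → 15.04.02.02. Scheduled 23%. Rothland agreement on 15.03.02: 15.04.02.02 not covered; Rothland agreement on 15.02.03.02: 15.04.02.02 not covered. → 23%.
Sum: 38% + 34% + 23% = 95%.

95%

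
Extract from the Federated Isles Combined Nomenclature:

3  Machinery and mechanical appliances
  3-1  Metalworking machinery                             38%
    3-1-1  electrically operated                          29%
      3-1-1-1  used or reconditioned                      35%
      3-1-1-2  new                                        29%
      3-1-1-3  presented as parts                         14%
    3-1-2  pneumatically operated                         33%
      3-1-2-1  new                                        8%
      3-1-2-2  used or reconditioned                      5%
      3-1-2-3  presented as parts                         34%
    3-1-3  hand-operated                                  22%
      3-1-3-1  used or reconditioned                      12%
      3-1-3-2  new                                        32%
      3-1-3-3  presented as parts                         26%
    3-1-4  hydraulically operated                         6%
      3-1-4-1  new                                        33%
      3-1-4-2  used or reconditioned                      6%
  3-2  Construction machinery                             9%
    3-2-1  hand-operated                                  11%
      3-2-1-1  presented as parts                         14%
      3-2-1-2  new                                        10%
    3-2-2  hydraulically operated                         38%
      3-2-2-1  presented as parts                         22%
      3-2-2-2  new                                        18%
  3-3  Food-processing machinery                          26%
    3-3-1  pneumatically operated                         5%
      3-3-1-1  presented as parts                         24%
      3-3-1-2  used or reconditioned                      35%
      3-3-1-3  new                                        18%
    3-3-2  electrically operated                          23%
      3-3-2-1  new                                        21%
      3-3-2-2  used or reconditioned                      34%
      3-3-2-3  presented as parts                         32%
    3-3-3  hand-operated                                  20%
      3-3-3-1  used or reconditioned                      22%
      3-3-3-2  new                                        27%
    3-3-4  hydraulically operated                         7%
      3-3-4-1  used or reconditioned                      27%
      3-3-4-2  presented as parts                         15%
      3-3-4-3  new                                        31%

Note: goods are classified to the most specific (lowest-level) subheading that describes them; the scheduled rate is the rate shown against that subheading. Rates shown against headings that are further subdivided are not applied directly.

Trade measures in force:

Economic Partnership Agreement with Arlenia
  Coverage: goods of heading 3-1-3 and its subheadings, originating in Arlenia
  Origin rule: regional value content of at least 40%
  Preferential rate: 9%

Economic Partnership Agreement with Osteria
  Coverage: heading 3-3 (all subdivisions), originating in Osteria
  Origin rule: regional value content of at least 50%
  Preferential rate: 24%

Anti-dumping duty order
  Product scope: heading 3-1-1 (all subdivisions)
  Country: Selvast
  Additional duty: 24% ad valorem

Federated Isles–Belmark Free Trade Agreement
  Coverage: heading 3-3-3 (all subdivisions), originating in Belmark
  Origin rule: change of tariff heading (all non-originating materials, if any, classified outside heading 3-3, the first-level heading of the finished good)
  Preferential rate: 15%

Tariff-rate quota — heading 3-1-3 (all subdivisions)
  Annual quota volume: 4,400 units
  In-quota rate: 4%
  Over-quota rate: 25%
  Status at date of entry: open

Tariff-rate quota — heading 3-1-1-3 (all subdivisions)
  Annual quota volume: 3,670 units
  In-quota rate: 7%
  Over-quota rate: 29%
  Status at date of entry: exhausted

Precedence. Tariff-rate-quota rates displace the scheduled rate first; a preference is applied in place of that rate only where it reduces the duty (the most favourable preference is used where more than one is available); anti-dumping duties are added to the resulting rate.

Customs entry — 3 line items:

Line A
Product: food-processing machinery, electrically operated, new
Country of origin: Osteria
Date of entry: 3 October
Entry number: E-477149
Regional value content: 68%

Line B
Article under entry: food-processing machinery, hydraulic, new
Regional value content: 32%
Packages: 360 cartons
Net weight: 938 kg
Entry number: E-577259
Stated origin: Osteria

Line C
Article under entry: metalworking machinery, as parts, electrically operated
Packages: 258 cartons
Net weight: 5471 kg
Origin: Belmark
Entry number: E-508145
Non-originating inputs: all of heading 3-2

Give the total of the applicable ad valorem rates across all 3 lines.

81%

Line A: food-processing → 3-3; electrically operated → 3-3-2; new → 3-3-2-1. Scheduled 21%. Osteria agreement on 3-3: RVC ≥ 50% → 24% available; preference 24% not lower than 21% → no reduction. → 21%.
Line B: food-processing → 3-3; hydraulic → 3-3-4; new → 3-3-4-3. Scheduled 31%. Osteria agreement on 3-3: RVC < 50%. → 31%.
Line C: metalworking → 3-1; electrically operated → 3-1-1; as parts → 3-1-1-3. Scheduled 14%. quota on 3-1-1-3 exhausted → over-quota 29%; Belmark agreement on 3-3-3: 3-1-1-3 not covered. → 29%.
Sum: 21% + 31% + 29% = 81%.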